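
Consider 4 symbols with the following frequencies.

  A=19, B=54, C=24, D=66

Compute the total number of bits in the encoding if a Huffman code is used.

Greedily combine the two least-frequent nodes:
merge A(19) and C(24): 43
merge 43 and B(54): 97
merge D(66) and 97: 163
Total encoded bits = sum of merged weights = 43 + 97 + 163 = 303.

303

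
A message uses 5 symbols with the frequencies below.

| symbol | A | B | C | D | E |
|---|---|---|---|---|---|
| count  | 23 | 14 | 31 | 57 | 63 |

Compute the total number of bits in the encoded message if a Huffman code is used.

Merge the two smallest weights repeatedly:
merge B(14) and A(23): 37
merge C(31) and 37: 68
merge D(57) and E(63): 120
merge 68 and 120: 188
Each symbol's bit-cost is frequency × depth; summing gives 413 bits (equivalently 37 + 68 + 120 + 188).

413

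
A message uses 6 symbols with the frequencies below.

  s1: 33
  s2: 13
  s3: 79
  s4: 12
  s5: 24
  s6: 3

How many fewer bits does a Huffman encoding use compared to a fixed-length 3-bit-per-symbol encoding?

148

Fixed-length: 3 bits × 164 symbols = 492 bits.
Huffman merges:
s6(3) + s4(12) → 15
s2(13) + 15 → 28
s5(24) + 28 → 52
s1(33) + 52 → 85
s3(79) + 85 → 164
Huffman total = 15 + 28 + 52 + 85 + 164 = 344 bits.
Saving = 492 − 344 = 148 bits.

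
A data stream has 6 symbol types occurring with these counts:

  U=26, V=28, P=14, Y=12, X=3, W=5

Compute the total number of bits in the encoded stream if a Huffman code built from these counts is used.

204

Greedily combine the two least-frequent nodes:
X(3) + W(5) → 8
8 + Y(12) → 20
P(14) + 20 → 34
U(26) + V(28) → 54
34 + 54 → 88
The encoded length is the sum of every internal node's weight: 8 + 20 + 34 + 54 + 88 = 204 bits.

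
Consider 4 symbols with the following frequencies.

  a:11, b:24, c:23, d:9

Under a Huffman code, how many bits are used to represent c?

Huffman merges, smallest pair first:
d(9) + a(11) → 20
20 + c(23) → 43
b(24) + 43 → 67
c's leaf is at depth 2, giving a 2-bit codeword.

2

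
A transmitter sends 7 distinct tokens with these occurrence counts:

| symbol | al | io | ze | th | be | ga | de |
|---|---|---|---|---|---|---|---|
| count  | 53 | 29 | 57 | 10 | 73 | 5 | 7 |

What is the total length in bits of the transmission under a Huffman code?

Greedily combine the two least-frequent nodes:
combine ga(5), de(7) → 12
combine th(10), 12 → 22
combine 22, io(29) → 51
combine 51, al(53) → 104
combine ze(57), be(73) → 130
combine 104, 130 → 234
The encoded length is the sum of every internal node's weight: 12 + 22 + 51 + 104 + 130 + 234 = 553 bits.

553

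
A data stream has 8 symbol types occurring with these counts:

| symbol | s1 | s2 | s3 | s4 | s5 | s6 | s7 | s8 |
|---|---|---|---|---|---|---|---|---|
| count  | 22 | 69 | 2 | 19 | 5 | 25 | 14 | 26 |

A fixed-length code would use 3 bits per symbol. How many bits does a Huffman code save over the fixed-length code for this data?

Fixed-length: 3 bits × 182 symbols = 546 bits.
Huffman merges:
merge s3(2) and s5(5): 7
merge 7 and s7(14): 21
merge s4(19) and 21: 40
merge s1(22) and s6(25): 47
merge s8(26) and 40: 66
merge 47 and 66: 113
merge s2(69) and 113: 182
Huffman total = 7 + 21 + 40 + 47 + 66 + 113 + 182 = 476 bits.
Saving = 546 − 476 = 70 bits.

70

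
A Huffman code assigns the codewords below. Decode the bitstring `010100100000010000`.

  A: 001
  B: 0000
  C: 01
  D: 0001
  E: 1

CCABAB

Read left to right; each codeword is recognised as soon as it completes (prefix code):
  01→C | 01→C | 001→A | 0000→B | 001→A | 0000→B
Decoded message: CCABAB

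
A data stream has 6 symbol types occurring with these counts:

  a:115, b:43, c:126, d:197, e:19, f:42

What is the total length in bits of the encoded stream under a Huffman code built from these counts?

Build the Huffman tree bottom-up:
merge e(19) and f(42): 61
merge b(43) and 61: 104
merge 104 and a(115): 219
merge c(126) and d(197): 323
merge 219 and 323: 542
The encoded length is the sum of every internal node's weight: 61 + 104 + 219 + 323 + 542 = 1249 bits.

1249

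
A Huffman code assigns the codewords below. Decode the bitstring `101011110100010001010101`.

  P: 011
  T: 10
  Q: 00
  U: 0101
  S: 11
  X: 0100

Read left to right; each codeword is recognised as soon as it completes (prefix code):
  10→T | 10→T | 11→S | 11→S | 0100→X | 0100→X | 0101→U | 0101→U
Decoded message: TTSSXXUU

TTSSXXUU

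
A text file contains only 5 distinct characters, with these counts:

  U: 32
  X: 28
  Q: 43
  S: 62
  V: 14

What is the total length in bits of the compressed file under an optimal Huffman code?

Greedily combine the two least-frequent nodes:
merge V(14) and X(28): 42
merge U(32) and 42: 74
merge Q(43) and S(62): 105
merge 74 and 105: 179
The encoded length is the sum of every internal node's weight: 42 + 74 + 105 + 179 = 400 bits.

400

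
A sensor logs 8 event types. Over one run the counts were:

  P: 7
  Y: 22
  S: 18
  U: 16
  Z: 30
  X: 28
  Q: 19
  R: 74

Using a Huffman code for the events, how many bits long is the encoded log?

591

Merge the two smallest weights repeatedly:
P(7) + U(16) → 23
S(18) + Q(19) → 37
Y(22) + 23 → 45
X(28) + Z(30) → 58
37 + 45 → 82
58 + R(74) → 132
82 + 132 → 214
Total encoded bits = sum of merged weights = 23 + 37 + 45 + 58 + 82 + 132 + 214 = 591.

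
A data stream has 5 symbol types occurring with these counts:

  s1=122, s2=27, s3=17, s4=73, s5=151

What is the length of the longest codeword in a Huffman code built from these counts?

Merge the two lowest-weight nodes at each step:
s3(17) + s2(27) → 44
44 + s4(73) → 117
117 + s1(122) → 239
s5(151) + 239 → 390
The rarest symbols sit at the bottom; the longest codeword is 4 bits.

4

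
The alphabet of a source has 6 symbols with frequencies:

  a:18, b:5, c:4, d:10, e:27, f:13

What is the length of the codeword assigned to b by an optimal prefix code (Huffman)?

Build the tree from the bottom:
combine c(4), b(5) → 9
combine 9, d(10) → 19
combine f(13), a(18) → 31
combine 19, e(27) → 46
combine 31, 46 → 77
b sits 4 levels below the root, so its codeword is 4 bits.

4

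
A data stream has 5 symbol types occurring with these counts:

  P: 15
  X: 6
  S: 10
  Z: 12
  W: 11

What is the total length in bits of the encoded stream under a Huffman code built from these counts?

124

Build the Huffman tree bottom-up:
merge X(6) and S(10): 16
merge W(11) and Z(12): 23
merge P(15) and 16: 31
merge 23 and 31: 54
Total encoded bits = sum of merged weights = 16 + 23 + 31 + 54 = 124.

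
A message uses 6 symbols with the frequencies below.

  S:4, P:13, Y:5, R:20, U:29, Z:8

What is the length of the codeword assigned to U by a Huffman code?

Build the tree from the bottom:
S(4) + Y(5) → 9
Z(8) + 9 → 17
P(13) + 17 → 30
R(20) + U(29) → 49
30 + 49 → 79
The subtree containing U is merged 2 times, so code length = 2.

2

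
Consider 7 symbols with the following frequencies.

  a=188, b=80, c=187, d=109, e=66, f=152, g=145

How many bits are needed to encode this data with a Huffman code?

2552

Greedily combine the two least-frequent nodes:
e(66) + b(80) → 146
d(109) + g(145) → 254
146 + f(152) → 298
c(187) + a(188) → 375
254 + 298 → 552
375 + 552 → 927
Total encoded bits = sum of merged weights = 146 + 254 + 298 + 375 + 552 + 927 = 2552.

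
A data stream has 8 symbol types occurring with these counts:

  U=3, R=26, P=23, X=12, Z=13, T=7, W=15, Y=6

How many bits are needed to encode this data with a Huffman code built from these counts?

291

Build the Huffman tree bottom-up:
U(3) + Y(6) → 9
T(7) + 9 → 16
X(12) + Z(13) → 25
W(15) + 16 → 31
P(23) + 25 → 48
R(26) + 31 → 57
48 + 57 → 105
The encoded length is the sum of every internal node's weight: 9 + 16 + 25 + 31 + 48 + 57 + 105 = 291 bits.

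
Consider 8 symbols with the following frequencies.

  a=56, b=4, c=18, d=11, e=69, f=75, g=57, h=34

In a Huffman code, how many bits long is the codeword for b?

5

Repeatedly merge the two smallest:
b(4) + d(11) → 15
15 + c(18) → 33
33 + h(34) → 67
a(56) + g(57) → 113
67 + e(69) → 136
f(75) + 113 → 188
136 + 188 → 324
The subtree containing b is merged 5 times, so code length = 5.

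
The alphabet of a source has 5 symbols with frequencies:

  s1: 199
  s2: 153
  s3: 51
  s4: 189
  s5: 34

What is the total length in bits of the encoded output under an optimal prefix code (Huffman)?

1337

Merge the two smallest weights repeatedly:
merge s5(34) and s3(51): 85
merge 85 and s2(153): 238
merge s4(189) and s1(199): 388
merge 238 and 388: 626
Each symbol's bit-cost is frequency × depth; summing gives 1337 bits (equivalently 85 + 238 + 388 + 626).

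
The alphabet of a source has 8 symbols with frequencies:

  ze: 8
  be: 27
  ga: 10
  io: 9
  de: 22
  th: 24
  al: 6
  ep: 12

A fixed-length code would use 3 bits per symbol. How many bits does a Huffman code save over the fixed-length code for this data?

Fixed-length: 3 bits × 118 symbols = 354 bits.
Huffman merges:
al(6) + ze(8) → 14
io(9) + ga(10) → 19
ep(12) + 14 → 26
19 + de(22) → 41
th(24) + 26 → 50
be(27) + 41 → 68
50 + 68 → 118
Huffman total = 14 + 19 + 26 + 41 + 50 + 68 + 118 = 336 bits.
Saving = 354 − 336 = 18 bits.

18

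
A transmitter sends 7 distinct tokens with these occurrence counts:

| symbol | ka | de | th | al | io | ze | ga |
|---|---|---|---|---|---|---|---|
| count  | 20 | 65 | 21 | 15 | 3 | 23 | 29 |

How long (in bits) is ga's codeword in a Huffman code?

Build the tree from the bottom:
merge io(3) and al(15): 18
merge 18 and ka(20): 38
merge th(21) and ze(23): 44
merge ga(29) and 38: 67
merge 44 and de(65): 109
merge 67 and 109: 176
ga sits 2 levels below the root, so its codeword is 2 bits.

2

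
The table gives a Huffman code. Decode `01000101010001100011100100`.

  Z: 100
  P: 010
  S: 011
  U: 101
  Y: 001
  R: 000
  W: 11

PYPZSRWZZ

Read left to right; each codeword is recognised as soon as it completes (prefix code):
  010→P | 001→Y | 010→P | 100→Z | 011→S | 000→R | 11→W | 100→Z | 100→Z
Decoded message: PYPZSRWZZ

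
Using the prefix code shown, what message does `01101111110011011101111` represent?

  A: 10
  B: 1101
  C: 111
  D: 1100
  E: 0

Read left to right; each codeword is recognised as soon as it completes (prefix code):
  0→E | 1101→B | 111→C | 1100→D | 1101→B | 1101→B | 111→C
Decoded message: EBCDBBC

EBCDBBC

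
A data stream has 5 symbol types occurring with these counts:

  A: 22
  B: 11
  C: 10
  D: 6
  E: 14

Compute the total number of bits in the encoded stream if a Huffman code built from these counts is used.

Build the Huffman tree bottom-up:
D(6) + C(10) → 16
B(11) + E(14) → 25
16 + A(22) → 38
25 + 38 → 63
Total encoded bits = sum of merged weights = 16 + 25 + 38 + 63 = 142.

142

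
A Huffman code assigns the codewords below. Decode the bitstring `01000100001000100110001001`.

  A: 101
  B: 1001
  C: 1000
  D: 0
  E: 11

Read left to right; each codeword is recognised as soon as it completes (prefix code):
  0→D | 1000→C | 1000→C | 0→D | 1000→C | 1001→B | 1000→C | 1001→B
Decoded message: DCCDCBCB

DCCDCBCB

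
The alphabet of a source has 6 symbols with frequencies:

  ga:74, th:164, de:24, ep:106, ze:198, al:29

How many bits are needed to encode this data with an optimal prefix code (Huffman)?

1370

Build the Huffman tree bottom-up:
de(24) + al(29) → 53
53 + ga(74) → 127
ep(106) + 127 → 233
th(164) + ze(198) → 362
233 + 362 → 595
Total encoded bits = sum of merged weights = 53 + 127 + 233 + 362 + 595 = 1370.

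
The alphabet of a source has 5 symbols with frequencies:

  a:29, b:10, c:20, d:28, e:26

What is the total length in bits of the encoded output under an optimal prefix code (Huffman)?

256

Greedily combine the two least-frequent nodes:
merge b(10) and c(20): 30
merge e(26) and d(28): 54
merge a(29) and 30: 59
merge 54 and 59: 113
Total encoded bits = sum of merged weights = 30 + 54 + 59 + 113 = 256.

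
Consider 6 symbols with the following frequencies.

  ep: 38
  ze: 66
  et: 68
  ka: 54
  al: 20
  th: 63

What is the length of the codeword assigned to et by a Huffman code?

2

Build the tree from the bottom:
combine al(20), ep(38) → 58
combine ka(54), 58 → 112
combine th(63), ze(66) → 129
combine et(68), 112 → 180
combine 129, 180 → 309
et's leaf is at depth 2, giving a 2-bit codeword.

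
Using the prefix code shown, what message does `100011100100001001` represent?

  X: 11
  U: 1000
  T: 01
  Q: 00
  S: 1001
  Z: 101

UXSQQS

Read left to right; each codeword is recognised as soon as it completes (prefix code):
  1000→U | 11→X | 1001→S | 00→Q | 00→Q | 1001→S
Decoded message: UXSQQS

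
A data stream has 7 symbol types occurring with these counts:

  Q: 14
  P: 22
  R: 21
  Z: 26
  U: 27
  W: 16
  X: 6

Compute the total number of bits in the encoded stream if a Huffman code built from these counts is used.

Merge the two smallest weights repeatedly:
X(6) + Q(14) → 20
W(16) + 20 → 36
R(21) + P(22) → 43
Z(26) + U(27) → 53
36 + 43 → 79
53 + 79 → 132
Total encoded bits = sum of merged weights = 20 + 36 + 43 + 53 + 79 + 132 = 363.

363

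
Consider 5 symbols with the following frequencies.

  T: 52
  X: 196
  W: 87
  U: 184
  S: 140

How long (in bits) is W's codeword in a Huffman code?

Huffman merges, smallest pair first:
combine T(52), W(87) → 139
combine 139, S(140) → 279
combine U(184), X(196) → 380
combine 279, 380 → 659
W's leaf is at depth 3, giving a 3-bit codeword.

3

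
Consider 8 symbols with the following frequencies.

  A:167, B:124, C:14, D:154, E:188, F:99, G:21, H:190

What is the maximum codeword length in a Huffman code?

5

Merge the two lowest-weight nodes at each step:
merge C(14) and G(21): 35
merge 35 and F(99): 134
merge B(124) and 134: 258
merge D(154) and A(167): 321
merge E(188) and H(190): 378
merge 258 and 321: 579
merge 378 and 579: 957
The rarest symbols sit at the bottom; the longest codeword is 5 bits.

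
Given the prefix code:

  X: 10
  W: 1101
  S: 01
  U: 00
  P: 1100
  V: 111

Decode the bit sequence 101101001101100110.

XWUWXSX

Read left to right; each codeword is recognised as soon as it completes (prefix code):
  10→X | 1101→W | 00→U | 1101→W | 10→X | 01→S | 10→X
Decoded message: XWUWXSX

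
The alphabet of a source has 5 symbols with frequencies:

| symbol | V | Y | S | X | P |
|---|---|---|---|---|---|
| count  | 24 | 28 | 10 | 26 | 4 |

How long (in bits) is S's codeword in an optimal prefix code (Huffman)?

3

Huffman merges, smallest pair first:
P(4) + S(10) → 14
14 + V(24) → 38
X(26) + Y(28) → 54
38 + 54 → 92
S's leaf is at depth 3, giving a 3-bit codeword.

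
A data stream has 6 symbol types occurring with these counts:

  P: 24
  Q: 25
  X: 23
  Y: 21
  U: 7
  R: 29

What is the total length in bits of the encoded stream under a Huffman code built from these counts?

Merge the two smallest weights repeatedly:
combine U(7), Y(21) → 28
combine X(23), P(24) → 47
combine Q(25), 28 → 53
combine R(29), 47 → 76
combine 53, 76 → 129
Total encoded bits = sum of merged weights = 28 + 47 + 53 + 76 + 129 = 333.

333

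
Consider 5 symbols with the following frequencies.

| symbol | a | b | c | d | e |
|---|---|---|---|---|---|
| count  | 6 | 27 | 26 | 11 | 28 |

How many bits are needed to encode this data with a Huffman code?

213

Merge the two smallest weights repeatedly:
combine a(6), d(11) → 17
combine 17, c(26) → 43
combine b(27), e(28) → 55
combine 43, 55 → 98
Total encoded bits = sum of merged weights = 17 + 43 + 55 + 98 = 213.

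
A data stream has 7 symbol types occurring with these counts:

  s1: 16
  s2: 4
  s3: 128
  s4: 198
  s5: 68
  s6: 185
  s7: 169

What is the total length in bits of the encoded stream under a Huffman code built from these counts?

Merge the two smallest weights repeatedly:
merge s2(4) and s1(16): 20
merge 20 and s5(68): 88
merge 88 and s3(128): 216
merge s7(169) and s6(185): 354
merge s4(198) and 216: 414
merge 354 and 414: 768
Total encoded bits = sum of merged weights = 20 + 88 + 216 + 354 + 414 + 768 = 1860.

1860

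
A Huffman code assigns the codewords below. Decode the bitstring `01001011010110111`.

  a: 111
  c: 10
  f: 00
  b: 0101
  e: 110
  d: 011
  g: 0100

Read left to right; each codeword is recognised as soon as it completes (prefix code):
  0100→g | 10→c | 110→e | 10→c | 110→e | 111→a
Decoded message: gcecea

gcecea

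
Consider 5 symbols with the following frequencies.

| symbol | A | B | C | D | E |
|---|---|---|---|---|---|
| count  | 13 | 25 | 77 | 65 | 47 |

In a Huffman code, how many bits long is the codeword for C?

2

Repeatedly merge the two smallest:
combine A(13), B(25) → 38
combine 38, E(47) → 85
combine D(65), C(77) → 142
combine 85, 142 → 227
C's leaf is at depth 2, giving a 2-bit codeword.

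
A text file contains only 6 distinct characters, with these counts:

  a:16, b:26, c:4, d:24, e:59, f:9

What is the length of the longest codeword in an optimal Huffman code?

Merge the two lowest-weight nodes at each step:
c(4) + f(9) → 13
13 + a(16) → 29
d(24) + b(26) → 50
29 + 50 → 79
e(59) + 79 → 138
The rarest symbols sit at the bottom; the longest codeword is 4 bits.

4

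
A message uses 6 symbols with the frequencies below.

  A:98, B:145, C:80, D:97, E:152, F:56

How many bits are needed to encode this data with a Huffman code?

1587

Merge the two smallest weights repeatedly:
F(56) + C(80) → 136
D(97) + A(98) → 195
136 + B(145) → 281
E(152) + 195 → 347
281 + 347 → 628
The encoded length is the sum of every internal node's weight: 136 + 195 + 281 + 347 + 628 = 1587 bits.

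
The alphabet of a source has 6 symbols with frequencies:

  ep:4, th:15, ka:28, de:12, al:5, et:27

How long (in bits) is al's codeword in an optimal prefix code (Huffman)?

Build the tree from the bottom:
combine ep(4), al(5) → 9
combine 9, de(12) → 21
combine th(15), 21 → 36
combine et(27), ka(28) → 55
combine 36, 55 → 91
al's leaf is at depth 4, giving a 4-bit codeword.

4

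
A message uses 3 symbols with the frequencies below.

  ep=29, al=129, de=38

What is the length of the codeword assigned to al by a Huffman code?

1

Build the tree from the bottom:
combine ep(29), de(38) → 67
combine 67, al(129) → 196
al sits one level below the root: a 1-bit codeword.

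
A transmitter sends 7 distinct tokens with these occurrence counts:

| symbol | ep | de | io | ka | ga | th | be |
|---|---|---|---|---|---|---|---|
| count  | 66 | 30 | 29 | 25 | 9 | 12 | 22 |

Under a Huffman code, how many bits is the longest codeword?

Merge the two lowest-weight nodes at each step:
merge ga(9) and th(12): 21
merge 21 and be(22): 43
merge ka(25) and io(29): 54
merge de(30) and 43: 73
merge 54 and ep(66): 120
merge 73 and 120: 193
The first pair merged (ga, th) ends up deepest, at depth 4.

4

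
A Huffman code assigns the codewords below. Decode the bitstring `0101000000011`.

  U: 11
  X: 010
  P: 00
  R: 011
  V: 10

XVPPPU

Read left to right; each codeword is recognised as soon as it completes (prefix code):
  010→X | 10→V | 00→P | 00→P | 00→P | 11→U
Decoded message: XVPPPU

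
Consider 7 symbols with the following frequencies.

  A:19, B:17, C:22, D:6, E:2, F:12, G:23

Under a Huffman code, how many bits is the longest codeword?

4

Merge the two lowest-weight nodes at each step:
combine E(2), D(6) → 8
combine 8, F(12) → 20
combine B(17), A(19) → 36
combine 20, C(22) → 42
combine G(23), 36 → 59
combine 42, 59 → 101
The rarest symbols sit at the bottom; the longest codeword is 4 bits.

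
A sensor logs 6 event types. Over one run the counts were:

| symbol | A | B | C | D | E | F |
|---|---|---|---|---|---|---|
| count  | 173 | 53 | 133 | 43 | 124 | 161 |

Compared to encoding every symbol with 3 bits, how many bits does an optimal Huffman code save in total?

371

Fixed-length: 3 bits × 687 symbols = 2061 bits.
Huffman merges:
merge D(43) and B(53): 96
merge 96 and E(124): 220
merge C(133) and F(161): 294
merge A(173) and 220: 393
merge 294 and 393: 687
Huffman total = 96 + 220 + 294 + 393 + 687 = 1690 bits.
Saving = 2061 − 1690 = 371 bits.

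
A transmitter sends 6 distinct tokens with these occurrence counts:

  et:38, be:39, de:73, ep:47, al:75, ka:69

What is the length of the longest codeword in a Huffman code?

Merge the two lowest-weight nodes at each step:
merge et(38) and be(39): 77
merge ep(47) and ka(69): 116
merge de(73) and al(75): 148
merge 77 and 116: 193
merge 148 and 193: 341
The first pair merged (et, be) ends up deepest, at depth 3.

3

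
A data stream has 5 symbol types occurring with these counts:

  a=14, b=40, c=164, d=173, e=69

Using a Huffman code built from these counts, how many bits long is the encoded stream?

924

Greedily combine the two least-frequent nodes:
combine a(14), b(40) → 54
combine 54, e(69) → 123
combine 123, c(164) → 287
combine d(173), 287 → 460
The encoded length is the sum of every internal node's weight: 54 + 123 + 287 + 460 = 924 bits.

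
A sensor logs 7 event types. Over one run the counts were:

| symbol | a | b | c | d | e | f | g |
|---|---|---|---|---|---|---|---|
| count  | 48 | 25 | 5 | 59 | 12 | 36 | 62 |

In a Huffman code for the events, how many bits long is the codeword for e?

5

Build the tree from the bottom:
c(5) + e(12) → 17
17 + b(25) → 42
f(36) + 42 → 78
a(48) + d(59) → 107
g(62) + 78 → 140
107 + 140 → 247
e sits 5 levels below the root, so its codeword is 5 bits.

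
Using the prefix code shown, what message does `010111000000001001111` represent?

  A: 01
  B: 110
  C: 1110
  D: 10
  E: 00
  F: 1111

Read left to right; each codeword is recognised as soon as it completes (prefix code):
  01→A | 01→A | 110→B | 00→E | 00→E | 00→E | 01→A | 00→E | 1111→F
Decoded message: AABEEEAEF

AABEEEAEF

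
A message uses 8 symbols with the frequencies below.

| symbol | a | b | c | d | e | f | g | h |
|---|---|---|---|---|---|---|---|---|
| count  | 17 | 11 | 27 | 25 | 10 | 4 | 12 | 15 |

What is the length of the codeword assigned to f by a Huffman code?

Huffman merges, smallest pair first:
combine f(4), e(10) → 14
combine b(11), g(12) → 23
combine 14, h(15) → 29
combine a(17), 23 → 40
combine d(25), c(27) → 52
combine 29, 40 → 69
combine 52, 69 → 121
The subtree containing f is merged 4 times, so code length = 4.

4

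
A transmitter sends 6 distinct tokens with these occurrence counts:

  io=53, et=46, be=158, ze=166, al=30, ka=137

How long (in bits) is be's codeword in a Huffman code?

2

Build the tree from the bottom:
merge al(30) and et(46): 76
merge io(53) and 76: 129
merge 129 and ka(137): 266
merge be(158) and ze(166): 324
merge 266 and 324: 590
The subtree containing be is merged 2 times, so code length = 2.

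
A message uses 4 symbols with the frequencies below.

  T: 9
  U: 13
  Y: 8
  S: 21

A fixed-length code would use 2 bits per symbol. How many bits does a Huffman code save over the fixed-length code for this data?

Fixed-length: 2 bits × 51 symbols = 102 bits.
Huffman merges:
Y(8) + T(9) → 17
U(13) + 17 → 30
S(21) + 30 → 51
Huffman total = 17 + 30 + 51 = 98 bits.
Saving = 102 − 98 = 4 bits.

4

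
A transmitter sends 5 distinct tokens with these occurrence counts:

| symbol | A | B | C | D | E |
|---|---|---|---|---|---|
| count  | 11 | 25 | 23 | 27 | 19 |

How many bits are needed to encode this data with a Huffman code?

240

Merge the two smallest weights repeatedly:
merge A(11) and E(19): 30
merge C(23) and B(25): 48
merge D(27) and 30: 57
merge 48 and 57: 105
Total encoded bits = sum of merged weights = 30 + 48 + 57 + 105 = 240.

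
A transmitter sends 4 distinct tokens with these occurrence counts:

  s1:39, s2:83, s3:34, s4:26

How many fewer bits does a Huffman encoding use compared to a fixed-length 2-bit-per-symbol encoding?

23

Fixed-length: 2 bits × 182 symbols = 364 bits.
Huffman merges:
s4(26) + s3(34) → 60
s1(39) + 60 → 99
s2(83) + 99 → 182
Huffman total = 60 + 99 + 182 = 341 bits.
Saving = 364 − 341 = 23 bits.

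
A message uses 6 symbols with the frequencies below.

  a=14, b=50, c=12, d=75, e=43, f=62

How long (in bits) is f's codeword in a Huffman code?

2

Repeatedly merge the two smallest:
c(12) + a(14) → 26
26 + e(43) → 69
b(50) + f(62) → 112
69 + d(75) → 144
112 + 144 → 256
f sits 2 levels below the root, so its codeword is 2 bits.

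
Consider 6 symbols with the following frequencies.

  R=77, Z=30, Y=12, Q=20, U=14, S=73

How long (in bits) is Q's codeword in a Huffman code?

4

Huffman merges, smallest pair first:
combine Y(12), U(14) → 26
combine Q(20), 26 → 46
combine Z(30), 46 → 76
combine S(73), 76 → 149
combine R(77), 149 → 226
Q's leaf is at depth 4, giving a 4-bit codeword.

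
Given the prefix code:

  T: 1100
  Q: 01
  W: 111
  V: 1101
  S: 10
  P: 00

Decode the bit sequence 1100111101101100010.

TWSVSPS

Read left to right; each codeword is recognised as soon as it completes (prefix code):
  1100→T | 111→W | 10→S | 1101→V | 10→S | 00→P | 10→S
Decoded message: TWSVSPS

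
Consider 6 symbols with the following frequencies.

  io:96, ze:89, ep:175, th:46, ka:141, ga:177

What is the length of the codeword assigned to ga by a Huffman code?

Build the tree from the bottom:
combine th(46), ze(89) → 135
combine io(96), 135 → 231
combine ka(141), ep(175) → 316
combine ga(177), 231 → 408
combine 316, 408 → 724
The subtree containing ga is merged 2 times, so code length = 2.

2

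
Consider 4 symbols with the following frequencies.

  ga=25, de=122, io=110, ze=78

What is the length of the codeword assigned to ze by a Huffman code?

3

Build the tree from the bottom:
ga(25) + ze(78) → 103
103 + io(110) → 213
de(122) + 213 → 335
ze's leaf is at depth 3, giving a 3-bit codeword.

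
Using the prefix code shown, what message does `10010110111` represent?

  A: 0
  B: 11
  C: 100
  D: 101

Read left to right; each codeword is recognised as soon as it completes (prefix code):
  100→C | 101→D | 101→D | 11→B
Decoded message: CDDB

CDDB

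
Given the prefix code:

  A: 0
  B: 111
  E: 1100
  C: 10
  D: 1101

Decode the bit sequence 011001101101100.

Read left to right; each codeword is recognised as soon as it completes (prefix code):
  0→A | 1100→E | 1101→D | 10→C | 1100→E
Decoded message: AEDCE

AEDCE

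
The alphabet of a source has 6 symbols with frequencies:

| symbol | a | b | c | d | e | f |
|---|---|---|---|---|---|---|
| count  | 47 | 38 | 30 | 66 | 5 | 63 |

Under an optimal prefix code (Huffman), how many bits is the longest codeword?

4

Merge the two lowest-weight nodes at each step:
combine e(5), c(30) → 35
combine 35, b(38) → 73
combine a(47), f(63) → 110
combine d(66), 73 → 139
combine 110, 139 → 249
Maximum depth reached is 4.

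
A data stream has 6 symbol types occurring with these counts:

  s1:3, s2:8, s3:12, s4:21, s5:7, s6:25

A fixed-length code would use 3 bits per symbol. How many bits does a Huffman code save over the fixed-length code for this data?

48

Fixed-length: 3 bits × 76 symbols = 228 bits.
Huffman merges:
combine s1(3), s5(7) → 10
combine s2(8), 10 → 18
combine s3(12), 18 → 30
combine s4(21), s6(25) → 46
combine 30, 46 → 76
Huffman total = 10 + 18 + 30 + 46 + 76 = 180 bits.
Saving = 228 − 180 = 48 bits.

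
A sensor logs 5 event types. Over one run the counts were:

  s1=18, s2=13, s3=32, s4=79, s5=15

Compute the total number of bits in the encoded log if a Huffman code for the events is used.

Merge the two smallest weights repeatedly:
combine s2(13), s5(15) → 28
combine s1(18), 28 → 46
combine s3(32), 46 → 78
combine 78, s4(79) → 157
Total encoded bits = sum of merged weights = 28 + 46 + 78 + 157 = 309.

309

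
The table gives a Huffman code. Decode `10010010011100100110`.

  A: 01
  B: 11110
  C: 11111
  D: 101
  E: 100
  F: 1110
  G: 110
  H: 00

Read left to right; each codeword is recognised as soon as it completes (prefix code):
  100→E | 100→E | 100→E | 1110→F | 01→A | 00→H | 110→G
Decoded message: EEEFAHG

EEEFAHG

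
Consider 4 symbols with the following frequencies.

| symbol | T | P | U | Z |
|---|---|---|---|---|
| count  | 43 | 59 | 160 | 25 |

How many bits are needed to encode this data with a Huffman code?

Merge the two smallest weights repeatedly:
Z(25) + T(43) → 68
P(59) + 68 → 127
127 + U(160) → 287
Total encoded bits = sum of merged weights = 68 + 127 + 287 = 482.

482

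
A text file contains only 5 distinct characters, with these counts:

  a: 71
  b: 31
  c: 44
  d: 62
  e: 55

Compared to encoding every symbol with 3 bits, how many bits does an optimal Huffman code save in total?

Fixed-length: 3 bits × 263 symbols = 789 bits.
Huffman merges:
merge b(31) and c(44): 75
merge e(55) and d(62): 117
merge a(71) and 75: 146
merge 117 and 146: 263
Huffman total = 75 + 117 + 146 + 263 = 601 bits.
Saving = 789 − 601 = 188 bits.

188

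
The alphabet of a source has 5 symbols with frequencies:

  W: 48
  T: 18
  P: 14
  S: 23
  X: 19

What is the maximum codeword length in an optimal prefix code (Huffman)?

Merge the two lowest-weight nodes at each step:
merge P(14) and T(18): 32
merge X(19) and S(23): 42
merge 32 and 42: 74
merge W(48) and 74: 122
The first pair merged (P, T) ends up deepest, at depth 3.

3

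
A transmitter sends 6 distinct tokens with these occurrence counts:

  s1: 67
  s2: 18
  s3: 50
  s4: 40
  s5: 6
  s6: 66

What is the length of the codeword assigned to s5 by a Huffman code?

4

Huffman merges, smallest pair first:
combine s5(6), s2(18) → 24
combine 24, s4(40) → 64
combine s3(50), 64 → 114
combine s6(66), s1(67) → 133
combine 114, 133 → 247
s5 sits 4 levels below the root, so its codeword is 4 bits.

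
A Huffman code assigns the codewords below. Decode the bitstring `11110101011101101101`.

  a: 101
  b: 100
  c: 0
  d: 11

ddcacdaaa

Read left to right; each codeword is recognised as soon as it completes (prefix code):
  11→d | 11→d | 0→c | 101→a | 0→c | 11→d | 101→a | 101→a | 101→a
Decoded message: ddcacdaaa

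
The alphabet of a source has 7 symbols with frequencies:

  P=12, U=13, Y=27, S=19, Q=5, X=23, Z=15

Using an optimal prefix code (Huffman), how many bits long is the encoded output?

Greedily combine the two least-frequent nodes:
merge Q(5) and P(12): 17
merge U(13) and Z(15): 28
merge 17 and S(19): 36
merge X(23) and Y(27): 50
merge 28 and 36: 64
merge 50 and 64: 114
The encoded length is the sum of every internal node's weight: 17 + 28 + 36 + 50 + 64 + 114 = 309 bits.

309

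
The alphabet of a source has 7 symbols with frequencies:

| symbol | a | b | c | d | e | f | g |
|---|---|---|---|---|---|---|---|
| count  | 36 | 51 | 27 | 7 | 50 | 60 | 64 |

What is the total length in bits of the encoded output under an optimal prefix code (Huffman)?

Merge the two smallest weights repeatedly:
merge d(7) and c(27): 34
merge 34 and a(36): 70
merge e(50) and b(51): 101
merge f(60) and g(64): 124
merge 70 and 101: 171
merge 124 and 171: 295
Each symbol's bit-cost is frequency × depth; summing gives 795 bits (equivalently 34 + 70 + 101 + 124 + 171 + 295).

795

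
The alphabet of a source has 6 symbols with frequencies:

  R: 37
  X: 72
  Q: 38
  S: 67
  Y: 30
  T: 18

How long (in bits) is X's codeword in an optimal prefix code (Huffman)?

2

Huffman merges, smallest pair first:
T(18) + Y(30) → 48
R(37) + Q(38) → 75
48 + S(67) → 115
X(72) + 75 → 147
115 + 147 → 262
X's leaf is at depth 2, giving a 2-bit codeword.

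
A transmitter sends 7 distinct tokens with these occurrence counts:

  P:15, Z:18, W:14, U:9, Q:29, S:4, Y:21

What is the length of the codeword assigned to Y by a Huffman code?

2

Build the tree from the bottom:
merge S(4) and U(9): 13
merge 13 and W(14): 27
merge P(15) and Z(18): 33
merge Y(21) and 27: 48
merge Q(29) and 33: 62
merge 48 and 62: 110
Y's leaf is at depth 2, giving a 2-bit codeword.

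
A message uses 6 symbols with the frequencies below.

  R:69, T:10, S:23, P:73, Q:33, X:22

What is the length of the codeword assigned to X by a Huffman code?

Repeatedly merge the two smallest:
merge T(10) and X(22): 32
merge S(23) and 32: 55
merge Q(33) and 55: 88
merge R(69) and P(73): 142
merge 88 and 142: 230
The subtree containing X is merged 4 times, so code length = 4.

4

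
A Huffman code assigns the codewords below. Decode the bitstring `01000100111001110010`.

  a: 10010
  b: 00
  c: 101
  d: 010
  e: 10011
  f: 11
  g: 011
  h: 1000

dbeea

Read left to right; each codeword is recognised as soon as it completes (prefix code):
  010→d | 00→b | 10011→e | 10011→e | 10010→a
Decoded message: dbeea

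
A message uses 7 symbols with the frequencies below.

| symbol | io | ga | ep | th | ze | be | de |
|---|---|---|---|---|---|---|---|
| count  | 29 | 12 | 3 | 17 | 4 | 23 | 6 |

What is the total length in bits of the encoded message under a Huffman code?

Build the Huffman tree bottom-up:
ep(3) + ze(4) → 7
de(6) + 7 → 13
ga(12) + 13 → 25
th(17) + be(23) → 40
25 + io(29) → 54
40 + 54 → 94
Each symbol's bit-cost is frequency × depth; summing gives 233 bits (equivalently 7 + 13 + 25 + 40 + 54 + 94).

233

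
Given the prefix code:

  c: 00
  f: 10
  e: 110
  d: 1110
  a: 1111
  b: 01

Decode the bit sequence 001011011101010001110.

cfedffcd

Read left to right; each codeword is recognised as soon as it completes (prefix code):
  00→c | 10→f | 110→e | 1110→d | 10→f | 10→f | 00→c | 1110→d
Decoded message: cfedffcd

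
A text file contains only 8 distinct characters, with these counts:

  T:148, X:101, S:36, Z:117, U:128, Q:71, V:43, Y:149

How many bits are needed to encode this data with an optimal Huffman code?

Build the Huffman tree bottom-up:
S(36) + V(43) → 79
Q(71) + 79 → 150
X(101) + Z(117) → 218
U(128) + T(148) → 276
Y(149) + 150 → 299
218 + 276 → 494
299 + 494 → 793
Each symbol's bit-cost is frequency × depth; summing gives 2309 bits (equivalently 79 + 150 + 218 + 276 + 299 + 494 + 793).

2309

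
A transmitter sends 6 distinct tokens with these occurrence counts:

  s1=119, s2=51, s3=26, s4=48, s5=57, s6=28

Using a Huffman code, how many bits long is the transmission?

803

Greedily combine the two least-frequent nodes:
s3(26) + s6(28) → 54
s4(48) + s2(51) → 99
54 + s5(57) → 111
99 + 111 → 210
s1(119) + 210 → 329
Each symbol's bit-cost is frequency × depth; summing gives 803 bits (equivalently 54 + 99 + 111 + 210 + 329).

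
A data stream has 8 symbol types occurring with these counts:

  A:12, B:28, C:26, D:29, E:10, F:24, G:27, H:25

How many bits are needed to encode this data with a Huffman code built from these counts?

536

Build the Huffman tree bottom-up:
combine E(10), A(12) → 22
combine 22, F(24) → 46
combine H(25), C(26) → 51
combine G(27), B(28) → 55
combine D(29), 46 → 75
combine 51, 55 → 106
combine 75, 106 → 181
The encoded length is the sum of every internal node's weight: 22 + 46 + 51 + 55 + 75 + 106 + 181 = 536 bits.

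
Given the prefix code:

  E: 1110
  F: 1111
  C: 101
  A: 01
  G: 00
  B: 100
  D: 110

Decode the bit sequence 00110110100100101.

Read left to right; each codeword is recognised as soon as it completes (prefix code):
  00→G | 110→D | 110→D | 100→B | 100→B | 101→C
Decoded message: GDDBBC

GDDBBC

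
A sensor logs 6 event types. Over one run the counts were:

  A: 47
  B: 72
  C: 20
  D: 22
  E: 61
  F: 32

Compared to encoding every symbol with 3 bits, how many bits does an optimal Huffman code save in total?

138

Fixed-length: 3 bits × 254 symbols = 762 bits.
Huffman merges:
combine C(20), D(22) → 42
combine F(32), 42 → 74
combine A(47), E(61) → 108
combine B(72), 74 → 146
combine 108, 146 → 254
Huffman total = 42 + 74 + 108 + 146 + 254 = 624 bits.
Saving = 762 − 624 = 138 bits.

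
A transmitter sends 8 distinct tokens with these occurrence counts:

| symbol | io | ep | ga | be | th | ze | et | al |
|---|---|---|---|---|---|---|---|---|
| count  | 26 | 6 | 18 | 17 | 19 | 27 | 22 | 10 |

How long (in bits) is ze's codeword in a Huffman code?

2

Huffman merges, smallest pair first:
merge ep(6) and al(10): 16
merge 16 and be(17): 33
merge ga(18) and th(19): 37
merge et(22) and io(26): 48
merge ze(27) and 33: 60
merge 37 and 48: 85
merge 60 and 85: 145
ze's leaf is at depth 2, giving a 2-bit codeword.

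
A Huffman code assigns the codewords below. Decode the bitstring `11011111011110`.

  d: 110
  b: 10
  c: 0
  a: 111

dadab

Read left to right; each codeword is recognised as soon as it completes (prefix code):
  110→d | 111→a | 110→d | 111→a | 10→b
Decoded message: dadab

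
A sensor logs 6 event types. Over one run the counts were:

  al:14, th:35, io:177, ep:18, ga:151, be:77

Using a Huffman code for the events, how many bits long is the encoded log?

1010

Greedily combine the two least-frequent nodes:
al(14) + ep(18) → 32
32 + th(35) → 67
67 + be(77) → 144
144 + ga(151) → 295
io(177) + 295 → 472
The encoded length is the sum of every internal node's weight: 32 + 67 + 144 + 295 + 472 = 1010 bits.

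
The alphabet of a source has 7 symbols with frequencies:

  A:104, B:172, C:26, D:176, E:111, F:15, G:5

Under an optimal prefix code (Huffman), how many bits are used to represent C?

4

Build the tree from the bottom:
G(5) + F(15) → 20
20 + C(26) → 46
46 + A(104) → 150
E(111) + 150 → 261
B(172) + D(176) → 348
261 + 348 → 609
The subtree containing C is merged 4 times, so code length = 4.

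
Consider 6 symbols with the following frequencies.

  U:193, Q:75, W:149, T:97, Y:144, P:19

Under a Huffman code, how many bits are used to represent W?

Repeatedly merge the two smallest:
merge P(19) and Q(75): 94
merge 94 and T(97): 191
merge Y(144) and W(149): 293
merge 191 and U(193): 384
merge 293 and 384: 677
W sits 2 levels below the root, so its codeword is 2 bits.

2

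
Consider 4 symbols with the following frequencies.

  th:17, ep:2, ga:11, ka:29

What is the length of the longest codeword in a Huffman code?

Merge the two lowest-weight nodes at each step:
merge ep(2) and ga(11): 13
merge 13 and th(17): 30
merge ka(29) and 30: 59
The first pair merged (ep, ga) ends up deepest, at depth 3.

3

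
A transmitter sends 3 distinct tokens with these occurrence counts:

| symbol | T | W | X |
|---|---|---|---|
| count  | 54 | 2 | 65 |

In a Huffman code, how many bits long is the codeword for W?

2

Build the tree from the bottom:
merge W(2) and T(54): 56
merge 56 and X(65): 121
W's leaf is at depth 2, giving a 2-bit codeword.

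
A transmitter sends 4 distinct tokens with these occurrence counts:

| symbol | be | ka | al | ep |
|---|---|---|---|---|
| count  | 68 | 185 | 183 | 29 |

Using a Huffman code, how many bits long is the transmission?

Build the Huffman tree bottom-up:
ep(29) + be(68) → 97
97 + al(183) → 280
ka(185) + 280 → 465
Each symbol's bit-cost is frequency × depth; summing gives 842 bits (equivalently 97 + 280 + 465).

842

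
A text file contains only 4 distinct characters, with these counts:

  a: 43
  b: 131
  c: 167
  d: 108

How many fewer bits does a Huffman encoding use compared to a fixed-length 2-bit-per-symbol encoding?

Fixed-length: 2 bits × 449 symbols = 898 bits.
Huffman merges:
merge a(43) and d(108): 151
merge b(131) and 151: 282
merge c(167) and 282: 449
Huffman total = 151 + 282 + 449 = 882 bits.
Saving = 898 − 882 = 16 bits.

16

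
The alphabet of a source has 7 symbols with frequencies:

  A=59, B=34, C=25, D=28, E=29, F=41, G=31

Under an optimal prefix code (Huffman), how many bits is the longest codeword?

3

Merge the two lowest-weight nodes at each step:
combine C(25), D(28) → 53
combine E(29), G(31) → 60
combine B(34), F(41) → 75
combine 53, A(59) → 112
combine 60, 75 → 135
combine 112, 135 → 247
Maximum depth reached is 3.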